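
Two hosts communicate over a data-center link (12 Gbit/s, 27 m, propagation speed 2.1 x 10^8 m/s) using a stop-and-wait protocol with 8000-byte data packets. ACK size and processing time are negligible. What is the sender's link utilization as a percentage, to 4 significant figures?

t_tx = L/R = 64000/12000000000 = 5.33333e-06 s.
t_prop = 27/210000000 = 1.28571e-07 s; RTT = 2.57143e-07 s.
Cycle = t_tx + RTT = 5.59048e-06 s.
Utilization = t_tx / cycle = 5.33333e-06/5.59048e-06 = 95.40 %.

95.40 %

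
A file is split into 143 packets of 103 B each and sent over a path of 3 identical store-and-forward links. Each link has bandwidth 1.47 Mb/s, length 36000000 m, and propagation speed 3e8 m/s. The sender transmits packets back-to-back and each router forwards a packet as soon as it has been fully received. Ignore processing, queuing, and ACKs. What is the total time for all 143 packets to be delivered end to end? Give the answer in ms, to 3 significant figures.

Per-hop transmission t_tx = L/R = 824/1470000 = 0.560544 ms.
Per-hop propagation t_prop = 36000000/300000000 = 120 ms.
Pipeline fill: first packet needs 3·t_tx to clear all hops; remaining 142 packets each add one t_tx.
Total = (3+143-1)·t_tx + 3·t_prop = 145·0.560544 + 3·120 = 441 ms.

441 ms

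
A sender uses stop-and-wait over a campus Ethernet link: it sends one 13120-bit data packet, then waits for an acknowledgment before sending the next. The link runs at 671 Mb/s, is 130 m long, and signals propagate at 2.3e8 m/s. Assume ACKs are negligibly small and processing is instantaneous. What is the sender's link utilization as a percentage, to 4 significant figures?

t_tx = L/R = 13120/671000000 = 1.95529e-05 s.
t_prop = 130/2.3e+08 = 5.65217e-07 s; RTT = 1.13043e-06 s.
Cycle = t_tx + RTT = 2.06833e-05 s.
Utilization = t_tx / cycle = 1.95529e-05/2.06833e-05 = 94.53 %.

94.53 %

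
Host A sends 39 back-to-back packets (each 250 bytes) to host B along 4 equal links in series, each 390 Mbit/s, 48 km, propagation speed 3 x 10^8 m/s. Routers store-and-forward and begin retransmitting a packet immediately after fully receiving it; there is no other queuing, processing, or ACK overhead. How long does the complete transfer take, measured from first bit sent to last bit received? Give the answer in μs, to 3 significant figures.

855 μs

Per-hop transmission t_tx = L/R = 2000/390000000 = 5.12821 μs.
Per-hop propagation t_prop = 48000/300000000 = 160 μs.
Pipeline fill: first packet needs 4·t_tx to clear all hops; remaining 38 packets each add one t_tx.
Total = (4+39-1)·t_tx + 4·t_prop = 42·5.12821 + 4·160 = 855 μs.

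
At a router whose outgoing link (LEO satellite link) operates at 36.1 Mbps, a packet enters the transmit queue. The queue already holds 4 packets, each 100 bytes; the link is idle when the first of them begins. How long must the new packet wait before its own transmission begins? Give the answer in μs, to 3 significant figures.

88.6 μs

Each queued packet: L/R = 800/36100000 = 22.1607 μs.
4 queued → 88.6427 μs.
Queuing delay = 88.6 μs.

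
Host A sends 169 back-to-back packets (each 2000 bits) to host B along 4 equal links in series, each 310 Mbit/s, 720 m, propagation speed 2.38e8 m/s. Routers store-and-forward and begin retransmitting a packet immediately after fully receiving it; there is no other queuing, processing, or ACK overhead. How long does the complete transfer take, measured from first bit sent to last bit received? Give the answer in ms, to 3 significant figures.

Per-hop transmission t_tx = L/R = 2000/310000000 = 0.00645161 ms.
Per-hop propagation t_prop = 720/238000000 = 0.00302521 ms.
Pipeline fill: first packet needs 4·t_tx to clear all hops; remaining 168 packets each add one t_tx.
Total = (4+169-1)·t_tx + 4·t_prop = 172·0.00645161 + 4·0.00302521 = 1.12 ms.

1.12 ms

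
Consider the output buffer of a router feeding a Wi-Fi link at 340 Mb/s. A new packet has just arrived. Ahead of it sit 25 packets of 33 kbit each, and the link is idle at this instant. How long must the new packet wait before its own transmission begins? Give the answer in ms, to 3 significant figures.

Each queued packet: L/R = 33000/340000000 = 0.0970588 ms.
25 queued → 2.42647 ms.
Queuing delay = 2.43 ms.

2.43 ms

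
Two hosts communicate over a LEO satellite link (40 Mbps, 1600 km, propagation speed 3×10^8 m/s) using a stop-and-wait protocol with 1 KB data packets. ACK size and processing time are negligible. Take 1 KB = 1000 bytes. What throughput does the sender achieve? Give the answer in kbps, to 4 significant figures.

t_tx = L/R = 8000/40000000 = 0.0002 s.
t_prop = 1600000/300000000 = 0.00533333 s; RTT = 0.0106667 s.
Cycle = t_tx + RTT = 0.0108667 s.
Throughput = L / cycle = 8000 / 0.0108667 = 736.2 kbps.

736.2 kbps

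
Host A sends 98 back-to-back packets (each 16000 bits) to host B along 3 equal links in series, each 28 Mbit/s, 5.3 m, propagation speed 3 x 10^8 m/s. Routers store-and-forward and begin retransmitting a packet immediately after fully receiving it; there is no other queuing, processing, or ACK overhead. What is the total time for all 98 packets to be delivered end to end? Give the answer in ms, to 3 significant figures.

Per-hop transmission t_tx = L/R = 16000/28000000 = 0.571429 ms.
Per-hop propagation t_prop = 5.3/300000000 = 1.76667e-05 ms.
Pipeline fill: first packet needs 3·t_tx to clear all hops; remaining 97 packets each add one t_tx.
Total = (3+98-1)·t_tx + 3·t_prop = 100·0.571429 + 3·1.76667e-05 = 57.1 ms.

57.1 ms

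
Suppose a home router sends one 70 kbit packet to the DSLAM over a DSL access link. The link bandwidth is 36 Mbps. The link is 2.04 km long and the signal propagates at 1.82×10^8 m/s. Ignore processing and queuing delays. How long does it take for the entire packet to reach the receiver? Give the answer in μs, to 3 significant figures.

L = 70000 bits.
Transmission delay = L/R = 70000 / 36000000 = 1944.44 μs.
Propagation delay = d/s = 2040 m / 182000000 m/s = 11.2088 μs.
Total = 1960 μs.

1960 μs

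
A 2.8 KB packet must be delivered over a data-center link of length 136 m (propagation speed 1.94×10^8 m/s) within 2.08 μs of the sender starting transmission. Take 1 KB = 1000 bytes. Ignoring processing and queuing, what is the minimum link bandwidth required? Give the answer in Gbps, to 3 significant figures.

L = 22400 bits.
Propagation delay = 136 / 194000000 = 0.701031 μs.
Transmission budget = 2.08 − 0.701031 = 1.37897 μs.
R ≥ L / t_tx = 22400 bits / 1.37897e-06 s = 16.2 Gbps.

16.2 Gbps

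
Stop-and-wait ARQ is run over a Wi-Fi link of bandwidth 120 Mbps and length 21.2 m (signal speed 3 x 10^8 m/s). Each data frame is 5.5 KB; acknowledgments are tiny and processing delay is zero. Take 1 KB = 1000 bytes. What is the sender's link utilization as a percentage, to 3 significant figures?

100 %

t_tx = L/R = 44000/120000000 = 0.000366667 s.
t_prop = 21.2/300000000 = 7.06667e-08 s; RTT = 1.41333e-07 s.
Cycle = t_tx + RTT = 0.000366808 s.
Utilization = t_tx / cycle = 0.000366667/0.000366808 = 100 %.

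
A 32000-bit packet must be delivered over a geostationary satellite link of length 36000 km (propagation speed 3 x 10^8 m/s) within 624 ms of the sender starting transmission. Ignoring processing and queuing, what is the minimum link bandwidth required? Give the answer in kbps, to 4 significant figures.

63.49 kbps

Propagation delay = 36000000 / 300000000 = 120 ms.
Transmission budget = 624 − 120 = 504 ms.
R ≥ L / t_tx = 32000 bits / 0.504 s = 63.49 kbps.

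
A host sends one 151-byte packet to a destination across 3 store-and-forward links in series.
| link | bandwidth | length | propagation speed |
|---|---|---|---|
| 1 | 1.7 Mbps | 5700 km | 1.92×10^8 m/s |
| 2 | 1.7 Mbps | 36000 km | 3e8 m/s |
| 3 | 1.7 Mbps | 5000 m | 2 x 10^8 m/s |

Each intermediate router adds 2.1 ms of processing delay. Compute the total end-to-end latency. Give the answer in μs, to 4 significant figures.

L = 151 × 8 = 1208 bits.
Transmission delay per hop = L/R = 1208/1700000 = 710.588 μs; 3 hops → 2131.76 μs.
Propagation delays (d/s per hop): 29687.5, 120000, 25 μs; sum = 149713 μs.
Processing at 2 router(s): 2 × 2.1 ms = 4200 μs.
End-to-end = 156000 μs.

156000 μs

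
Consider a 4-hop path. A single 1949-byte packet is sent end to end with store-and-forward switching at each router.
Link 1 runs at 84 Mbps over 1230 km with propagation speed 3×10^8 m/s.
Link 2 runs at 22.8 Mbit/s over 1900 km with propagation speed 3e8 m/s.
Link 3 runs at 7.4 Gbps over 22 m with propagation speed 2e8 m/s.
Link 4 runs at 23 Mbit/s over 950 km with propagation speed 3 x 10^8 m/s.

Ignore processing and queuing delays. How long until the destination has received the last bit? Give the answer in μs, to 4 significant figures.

15150 μs

L = 1949 × 8 = 15592 bits.
Transmission delays (L/R per hop): 185.619, 683.86, 2.10703, 677.913 μs; sum = 1549.5 μs.
Propagation delays (d/s per hop): 4100, 6333.33, 0.11, 3166.67 μs; sum = 13600.1 μs.
End-to-end = 15150 μs.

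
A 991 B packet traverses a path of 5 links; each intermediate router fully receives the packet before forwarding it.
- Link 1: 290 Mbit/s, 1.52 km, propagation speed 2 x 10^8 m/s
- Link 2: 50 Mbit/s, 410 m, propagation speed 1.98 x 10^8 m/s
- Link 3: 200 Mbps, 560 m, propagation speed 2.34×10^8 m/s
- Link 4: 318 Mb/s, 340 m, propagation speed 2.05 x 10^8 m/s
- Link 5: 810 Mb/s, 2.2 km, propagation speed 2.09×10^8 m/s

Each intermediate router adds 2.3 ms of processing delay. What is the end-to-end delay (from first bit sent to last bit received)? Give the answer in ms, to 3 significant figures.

L = 991 × 8 = 7928 bits.
Transmission delays (L/R per hop): 0.0273379, 0.15856, 0.03964, 0.0249308, 0.00978765 ms; sum = 0.260256 ms.
Propagation delays (d/s per hop): 0.0076, 0.00207071, 0.00239316, 0.00165854, 0.0105263 ms; sum = 0.0242487 ms.
Processing at 4 router(s): 4 × 2.3 ms = 9.2 ms.
End-to-end = 9.48 ms.

9.48 ms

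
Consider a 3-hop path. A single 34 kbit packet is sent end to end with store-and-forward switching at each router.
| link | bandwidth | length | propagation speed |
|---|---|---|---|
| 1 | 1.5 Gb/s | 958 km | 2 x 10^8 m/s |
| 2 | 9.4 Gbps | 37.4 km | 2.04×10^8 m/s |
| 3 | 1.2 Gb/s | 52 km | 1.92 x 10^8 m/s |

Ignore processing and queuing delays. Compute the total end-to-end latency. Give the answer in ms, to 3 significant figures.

5.30 ms

L = 34000 bits.
Transmission delays (L/R per hop): 0.0226667, 0.00361702, 0.0283333 ms; sum = 0.054617 ms.
Propagation delays (d/s per hop): 4.79, 0.183333, 0.270833 ms; sum = 5.24417 ms.
End-to-end = 5.30 ms.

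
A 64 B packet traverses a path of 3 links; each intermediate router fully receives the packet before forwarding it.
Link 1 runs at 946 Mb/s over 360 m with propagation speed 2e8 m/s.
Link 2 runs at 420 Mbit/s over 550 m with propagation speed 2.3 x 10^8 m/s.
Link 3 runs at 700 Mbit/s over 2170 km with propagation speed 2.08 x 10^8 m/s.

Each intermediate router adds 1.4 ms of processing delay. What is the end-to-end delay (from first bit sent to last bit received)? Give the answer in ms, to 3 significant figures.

L = 64 × 8 = 512 bits.
Transmission delays (L/R per hop): 0.000541226, 0.00121905, 0.000731429 ms; sum = 0.0024917 ms.
Propagation delays (d/s per hop): 0.0018, 0.0023913, 10.4327 ms; sum = 10.4369 ms.
Processing at 2 router(s): 2 × 1.4 ms = 2.8 ms.
End-to-end = 13.2 ms.

13.2 ms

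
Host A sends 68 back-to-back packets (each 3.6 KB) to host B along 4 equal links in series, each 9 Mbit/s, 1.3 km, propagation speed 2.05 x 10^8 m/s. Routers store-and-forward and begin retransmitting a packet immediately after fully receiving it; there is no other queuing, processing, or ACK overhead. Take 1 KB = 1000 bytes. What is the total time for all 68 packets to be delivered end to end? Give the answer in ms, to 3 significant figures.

Per-hop transmission t_tx = L/R = 28800/9000000 = 3.2 ms.
Per-hop propagation t_prop = 1300/2.05e+08 = 0.00634146 ms.
Pipeline fill: first packet needs 4·t_tx to clear all hops; remaining 67 packets each add one t_tx.
Total = (4+68-1)·t_tx + 4·t_prop = 71·3.2 + 4·0.00634146 = 227 ms.

227 ms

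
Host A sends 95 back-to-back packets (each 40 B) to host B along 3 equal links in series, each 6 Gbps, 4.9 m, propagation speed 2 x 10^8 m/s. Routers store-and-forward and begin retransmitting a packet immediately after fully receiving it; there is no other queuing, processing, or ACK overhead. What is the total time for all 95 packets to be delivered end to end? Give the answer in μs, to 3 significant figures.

5.25 μs

Per-hop transmission t_tx = L/R = 320/6000000000 = 0.0533333 μs.
Per-hop propagation t_prop = 4.9/200000000 = 0.0245 μs.
Pipeline fill: first packet needs 3·t_tx to clear all hops; remaining 94 packets each add one t_tx.
Total = (3+95-1)·t_tx + 3·t_prop = 97·0.0533333 + 3·0.0245 = 5.25 μs.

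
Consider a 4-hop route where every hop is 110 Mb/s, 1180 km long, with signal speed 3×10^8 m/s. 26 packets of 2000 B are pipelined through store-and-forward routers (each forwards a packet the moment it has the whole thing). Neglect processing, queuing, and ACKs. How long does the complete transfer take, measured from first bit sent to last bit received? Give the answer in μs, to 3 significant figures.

Per-hop transmission t_tx = L/R = 16000/110000000 = 145.455 μs.
Per-hop propagation t_prop = 1180000/300000000 = 3933.33 μs.
Pipeline fill: first packet needs 4·t_tx to clear all hops; remaining 25 packets each add one t_tx.
Total = (4+26-1)·t_tx + 4·t_prop = 29·145.455 + 4·3933.33 = 20000 μs.

20000 μs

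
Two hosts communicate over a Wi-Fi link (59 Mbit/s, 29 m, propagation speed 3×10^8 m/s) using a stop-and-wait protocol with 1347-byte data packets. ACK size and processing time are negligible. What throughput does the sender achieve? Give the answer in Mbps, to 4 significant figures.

t_tx = L/R = 10776/59000000 = 0.000182644 s.
t_prop = 29/300000000 = 9.66667e-08 s; RTT = 1.93333e-07 s.
Cycle = t_tx + RTT = 0.000182837 s.
Throughput = L / cycle = 10776 / 0.000182837 = 58.94 Mbps.

58.94 Mbps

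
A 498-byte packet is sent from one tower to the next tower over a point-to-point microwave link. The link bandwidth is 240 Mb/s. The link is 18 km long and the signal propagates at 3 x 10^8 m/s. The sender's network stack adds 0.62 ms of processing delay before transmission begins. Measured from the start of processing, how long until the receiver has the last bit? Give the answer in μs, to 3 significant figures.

L = 498 × 8 = 3984 bits.
Transmission delay = L/R = 3984 / 240000000 = 16.6 μs.
Propagation delay = d/s = 18000 m / 300000000 m/s = 60 μs.
Plus processing delay 0.62 ms = 620 μs.
Total = 697 μs.

697 μs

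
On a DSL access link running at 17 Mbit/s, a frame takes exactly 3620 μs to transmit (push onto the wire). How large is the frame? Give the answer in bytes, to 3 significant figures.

L = R × t_tx = 17000000 b/s × 0.00362 s = 61540 bits.
In bytes: 61540 / 8 = 7690 bytes.

7690 bytes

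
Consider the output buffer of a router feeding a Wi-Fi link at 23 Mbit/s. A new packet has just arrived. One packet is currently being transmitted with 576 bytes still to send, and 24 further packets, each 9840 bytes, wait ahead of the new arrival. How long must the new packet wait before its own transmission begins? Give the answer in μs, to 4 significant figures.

82340 μs

Each queued packet: L/R = 78720/23000000 = 3422.61 μs.
24 queued → 82142.6 μs.
Plus remaining 4608 bits of current packet: 200.348 μs.
Queuing delay = 82340 μs.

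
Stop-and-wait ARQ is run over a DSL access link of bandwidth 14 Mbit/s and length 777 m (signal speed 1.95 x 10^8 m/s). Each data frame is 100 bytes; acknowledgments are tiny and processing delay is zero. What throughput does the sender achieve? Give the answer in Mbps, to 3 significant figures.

12.3 Mbps

t_tx = L/R = 800/14000000 = 5.71429e-05 s.
t_prop = 777/195000000 = 3.98462e-06 s; RTT = 7.96923e-06 s.
Cycle = t_tx + RTT = 6.51121e-05 s.
Throughput = L / cycle = 800 / 6.51121e-05 = 12.3 Mbps.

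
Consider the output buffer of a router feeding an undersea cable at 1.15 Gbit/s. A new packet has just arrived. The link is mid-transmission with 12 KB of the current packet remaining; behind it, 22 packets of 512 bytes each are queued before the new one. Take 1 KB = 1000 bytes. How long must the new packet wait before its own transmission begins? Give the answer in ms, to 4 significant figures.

Each queued packet: L/R = 4096/1150000000 = 0.00356174 ms.
22 queued → 0.0783583 ms.
Plus remaining 96000 bits of current packet: 0.0834783 ms.
Queuing delay = 0.1618 ms.

0.1618 ms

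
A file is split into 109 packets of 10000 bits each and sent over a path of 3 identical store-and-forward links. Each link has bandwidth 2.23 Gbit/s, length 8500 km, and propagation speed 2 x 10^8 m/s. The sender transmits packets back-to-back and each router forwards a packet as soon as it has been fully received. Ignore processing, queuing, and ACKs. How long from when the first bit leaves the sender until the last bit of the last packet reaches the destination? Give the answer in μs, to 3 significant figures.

128000 μs

Per-hop transmission t_tx = L/R = 10000/2230000000 = 4.4843 μs.
Per-hop propagation t_prop = 8500000/200000000 = 42500 μs.
Pipeline fill: first packet needs 3·t_tx to clear all hops; remaining 108 packets each add one t_tx.
Total = (3+109-1)·t_tx + 3·t_prop = 111·4.4843 + 3·42500 = 128000 μs.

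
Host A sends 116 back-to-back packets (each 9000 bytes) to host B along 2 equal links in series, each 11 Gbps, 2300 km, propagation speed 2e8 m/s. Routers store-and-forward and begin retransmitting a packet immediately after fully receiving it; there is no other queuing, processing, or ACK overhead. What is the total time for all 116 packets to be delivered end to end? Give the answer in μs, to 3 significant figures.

23800 μs

Per-hop transmission t_tx = L/R = 72000/11000000000 = 6.54545 μs.
Per-hop propagation t_prop = 2300000/200000000 = 11500 μs.
Pipeline fill: first packet needs 2·t_tx to clear all hops; remaining 115 packets each add one t_tx.
Total = (2+116-1)·t_tx + 2·t_prop = 117·6.54545 + 2·11500 = 23800 μs.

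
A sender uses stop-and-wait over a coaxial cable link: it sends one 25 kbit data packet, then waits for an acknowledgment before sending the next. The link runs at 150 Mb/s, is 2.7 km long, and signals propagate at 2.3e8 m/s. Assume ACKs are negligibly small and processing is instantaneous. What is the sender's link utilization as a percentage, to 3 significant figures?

87.7 %

t_tx = L/R = 25000/150000000 = 0.000166667 s.
t_prop = 2700/2.3e+08 = 1.17391e-05 s; RTT = 2.34783e-05 s.
Cycle = t_tx + RTT = 0.000190145 s.
Utilization = t_tx / cycle = 0.000166667/0.000190145 = 87.7 %.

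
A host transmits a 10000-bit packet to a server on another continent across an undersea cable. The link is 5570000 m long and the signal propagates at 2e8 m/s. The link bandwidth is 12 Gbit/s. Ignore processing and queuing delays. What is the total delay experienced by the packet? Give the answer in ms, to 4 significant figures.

Transmission delay = L/R = 10000 / 12000000000 = 0.000833333 ms.
Propagation delay = d/s = 5570000 m / 200000000 m/s = 27.85 ms.
Total = 27.85 ms.

27.85 ms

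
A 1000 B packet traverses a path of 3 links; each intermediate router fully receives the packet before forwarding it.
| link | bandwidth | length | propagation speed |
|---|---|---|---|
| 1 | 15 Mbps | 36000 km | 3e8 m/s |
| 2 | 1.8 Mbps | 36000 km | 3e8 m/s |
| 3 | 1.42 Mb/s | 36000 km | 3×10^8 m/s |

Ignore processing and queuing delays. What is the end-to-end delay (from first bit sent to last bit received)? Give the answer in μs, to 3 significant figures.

L = 1000 × 8 = 8000 bits.
Transmission delays (L/R per hop): 533.333, 4444.44, 5633.8 μs; sum = 10611.6 μs.
Propagation delays (d/s per hop): 120000, 120000, 120000 μs; sum = 360000 μs.
End-to-end = 371000 μs.

371000 μs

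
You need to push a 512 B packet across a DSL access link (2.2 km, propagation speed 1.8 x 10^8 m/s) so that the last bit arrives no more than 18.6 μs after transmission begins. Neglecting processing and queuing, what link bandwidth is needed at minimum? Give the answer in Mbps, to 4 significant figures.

642.2 Mbps

L = 4096 bits.
Propagation delay = 2200 / 180000000 = 12.2222 μs.
Transmission budget = 18.6 − 12.2222 = 6.37778 μs.
R ≥ L / t_tx = 4096 bits / 6.37778e-06 s = 642.2 Mbps.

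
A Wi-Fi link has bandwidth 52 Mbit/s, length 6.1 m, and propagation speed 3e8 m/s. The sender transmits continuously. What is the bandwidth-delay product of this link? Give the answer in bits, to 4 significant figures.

1.057 bits

Propagation delay = 6.1 / 300000000 = 2.03333e-08 s.
BDP = R × t_prop = 52000000 × 2.03333e-08 = 1.05733 bits.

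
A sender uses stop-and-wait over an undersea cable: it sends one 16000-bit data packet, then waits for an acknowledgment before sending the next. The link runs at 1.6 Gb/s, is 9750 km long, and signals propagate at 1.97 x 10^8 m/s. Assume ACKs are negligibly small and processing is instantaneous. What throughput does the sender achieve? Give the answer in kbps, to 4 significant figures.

t_tx = L/R = 16000/1600000000 = 1e-05 s.
t_prop = 9750000/197000000 = 0.0494924 s; RTT = 0.0989848 s.
Cycle = t_tx + RTT = 0.0989948 s.
Throughput = L / cycle = 16000 / 0.0989948 = 161.6 kbps.

161.6 kbps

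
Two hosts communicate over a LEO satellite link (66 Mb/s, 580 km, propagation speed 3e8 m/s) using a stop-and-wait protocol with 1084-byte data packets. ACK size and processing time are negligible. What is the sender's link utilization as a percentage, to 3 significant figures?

t_tx = L/R = 8672/66000000 = 0.000131394 s.
t_prop = 580000/300000000 = 0.00193333 s; RTT = 0.00386667 s.
Cycle = t_tx + RTT = 0.00399806 s.
Utilization = t_tx / cycle = 0.000131394/0.00399806 = 3.29 %.

3.29 %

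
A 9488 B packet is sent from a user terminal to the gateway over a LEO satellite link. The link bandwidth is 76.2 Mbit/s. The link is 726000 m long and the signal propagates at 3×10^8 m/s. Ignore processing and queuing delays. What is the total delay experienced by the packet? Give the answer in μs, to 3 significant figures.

3420 μs

L = 9488 × 8 = 75904 bits.
Transmission delay = L/R = 75904 / 76200000 = 996.115 μs.
Propagation delay = d/s = 726000 m / 300000000 m/s = 2420 μs.
Total = 3420 μs.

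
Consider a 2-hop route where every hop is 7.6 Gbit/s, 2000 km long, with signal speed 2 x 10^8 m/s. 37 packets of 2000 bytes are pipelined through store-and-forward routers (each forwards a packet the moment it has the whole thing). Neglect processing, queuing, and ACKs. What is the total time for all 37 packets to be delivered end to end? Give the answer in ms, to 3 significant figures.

Per-hop transmission t_tx = L/R = 16000/7600000000 = 0.00210526 ms.
Per-hop propagation t_prop = 2000000/200000000 = 10 ms.
Pipeline fill: first packet needs 2·t_tx to clear all hops; remaining 36 packets each add one t_tx.
Total = (2+37-1)·t_tx + 2·t_prop = 38·0.00210526 + 2·10 = 20.1 ms.

20.1 ms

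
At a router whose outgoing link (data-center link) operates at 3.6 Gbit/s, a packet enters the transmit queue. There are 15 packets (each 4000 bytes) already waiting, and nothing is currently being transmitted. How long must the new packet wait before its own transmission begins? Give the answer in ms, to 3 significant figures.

0.133 ms

Each queued packet: L/R = 32000/3600000000 = 0.00888889 ms.
15 queued → 0.133333 ms.
Queuing delay = 0.133 ms.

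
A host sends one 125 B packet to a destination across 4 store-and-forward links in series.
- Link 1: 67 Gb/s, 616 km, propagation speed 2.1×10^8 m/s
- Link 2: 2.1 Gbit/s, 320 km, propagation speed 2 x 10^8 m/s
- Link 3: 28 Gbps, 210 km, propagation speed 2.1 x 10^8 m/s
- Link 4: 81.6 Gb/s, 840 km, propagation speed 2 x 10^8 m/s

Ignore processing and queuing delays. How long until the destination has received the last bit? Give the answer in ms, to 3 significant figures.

L = 125 × 8 = 1000 bits.
Transmission delays (L/R per hop): 1.49254e-05, 0.00047619, 3.57143e-05, 1.22549e-05 ms; sum = 0.000539085 ms.
Propagation delays (d/s per hop): 2.93333, 1.6, 1, 4.2 ms; sum = 9.73333 ms.
End-to-end = 9.73 ms.

9.73 ms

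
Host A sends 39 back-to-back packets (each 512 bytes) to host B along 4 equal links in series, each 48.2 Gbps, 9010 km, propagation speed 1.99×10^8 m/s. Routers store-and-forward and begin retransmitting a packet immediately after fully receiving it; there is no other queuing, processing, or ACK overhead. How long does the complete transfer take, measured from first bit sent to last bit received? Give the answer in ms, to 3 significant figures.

Per-hop transmission t_tx = L/R = 4096/48200000000 = 8.49793e-05 ms.
Per-hop propagation t_prop = 9010000/199000000 = 45.2764 ms.
Pipeline fill: first packet needs 4·t_tx to clear all hops; remaining 38 packets each add one t_tx.
Total = (4+39-1)·t_tx + 4·t_prop = 42·8.49793e-05 + 4·45.2764 = 181 ms.

181 ms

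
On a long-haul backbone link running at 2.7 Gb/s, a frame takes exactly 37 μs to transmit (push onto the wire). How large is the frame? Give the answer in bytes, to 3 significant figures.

L = R × t_tx = 2700000000 b/s × 3.7e-05 s = 99900 bits.
In bytes: 99900 / 8 = 12500 bytes.

12500 bytes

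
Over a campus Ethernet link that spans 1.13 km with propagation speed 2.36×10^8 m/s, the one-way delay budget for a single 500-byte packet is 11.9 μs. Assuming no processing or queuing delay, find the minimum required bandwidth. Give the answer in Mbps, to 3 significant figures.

L = 4000 bits.
Propagation delay = 1130 / 236000000 = 4.78814 μs.
Transmission budget = 11.9 − 4.78814 = 7.11186 μs.
R ≥ L / t_tx = 4000 bits / 7.11186e-06 s = 562 Mbps.

562 Mbps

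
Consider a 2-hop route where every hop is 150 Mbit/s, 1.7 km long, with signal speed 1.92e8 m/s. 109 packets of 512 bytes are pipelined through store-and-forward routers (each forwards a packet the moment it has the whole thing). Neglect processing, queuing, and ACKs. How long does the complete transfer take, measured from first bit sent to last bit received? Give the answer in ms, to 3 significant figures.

Per-hop transmission t_tx = L/R = 4096/150000000 = 0.0273067 ms.
Per-hop propagation t_prop = 1700/192000000 = 0.00885417 ms.
Pipeline fill: first packet needs 2·t_tx to clear all hops; remaining 108 packets each add one t_tx.
Total = (2+109-1)·t_tx + 2·t_prop = 110·0.0273067 + 2·0.00885417 = 3.02 ms.

3.02 ms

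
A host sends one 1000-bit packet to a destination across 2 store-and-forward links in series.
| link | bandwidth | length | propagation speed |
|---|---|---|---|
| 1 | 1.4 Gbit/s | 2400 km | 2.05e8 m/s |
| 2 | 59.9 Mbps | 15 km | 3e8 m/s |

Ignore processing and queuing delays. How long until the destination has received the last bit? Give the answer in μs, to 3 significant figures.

Transmission delays (L/R per hop): 0.714286, 16.6945 μs; sum = 17.4088 μs.
Propagation delays (d/s per hop): 11707.3, 50 μs; sum = 11757.3 μs.
End-to-end = 11800 μs.

11800 μs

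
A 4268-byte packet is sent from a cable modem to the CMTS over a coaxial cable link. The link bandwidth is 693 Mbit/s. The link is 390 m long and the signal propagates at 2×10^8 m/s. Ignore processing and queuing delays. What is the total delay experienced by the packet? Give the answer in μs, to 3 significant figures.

51.2 μs

L = 4268 × 8 = 34144 bits.
Transmission delay = L/R = 34144 / 693000000 = 49.2698 μs.
Propagation delay = d/s = 390 m / 200000000 m/s = 1.95 μs.
Total = 51.2 μs.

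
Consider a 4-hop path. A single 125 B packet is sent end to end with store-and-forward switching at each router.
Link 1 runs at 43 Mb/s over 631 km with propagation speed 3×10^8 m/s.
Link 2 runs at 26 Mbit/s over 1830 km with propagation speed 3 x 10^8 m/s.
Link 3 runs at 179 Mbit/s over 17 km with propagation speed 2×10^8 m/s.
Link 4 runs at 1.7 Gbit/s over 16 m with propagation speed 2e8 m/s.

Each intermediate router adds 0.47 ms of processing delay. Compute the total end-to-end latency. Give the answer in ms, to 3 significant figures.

9.77 ms

L = 125 × 8 = 1000 bits.
Transmission delays (L/R per hop): 0.0232558, 0.0384615, 0.00558659, 0.000588235 ms; sum = 0.0678922 ms.
Propagation delays (d/s per hop): 2.10333, 6.1, 0.085, 8e-05 ms; sum = 8.28841 ms.
Processing at 3 router(s): 3 × 0.47 ms = 1.41 ms.
End-to-end = 9.77 ms.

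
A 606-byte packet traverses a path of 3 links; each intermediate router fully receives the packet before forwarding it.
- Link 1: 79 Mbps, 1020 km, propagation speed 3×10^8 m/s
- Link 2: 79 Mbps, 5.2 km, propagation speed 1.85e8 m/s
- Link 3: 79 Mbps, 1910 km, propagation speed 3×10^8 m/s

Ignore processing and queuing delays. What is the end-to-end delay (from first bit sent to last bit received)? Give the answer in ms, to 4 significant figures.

9.979 ms

L = 606 × 8 = 4848 bits.
Transmission delay per hop = L/R = 4848/79000000 = 0.0613671 ms; 3 hops → 0.184101 ms.
Propagation delays (d/s per hop): 3.4, 0.0281081, 6.36667 ms; sum = 9.79477 ms.
End-to-end = 9.979 ms.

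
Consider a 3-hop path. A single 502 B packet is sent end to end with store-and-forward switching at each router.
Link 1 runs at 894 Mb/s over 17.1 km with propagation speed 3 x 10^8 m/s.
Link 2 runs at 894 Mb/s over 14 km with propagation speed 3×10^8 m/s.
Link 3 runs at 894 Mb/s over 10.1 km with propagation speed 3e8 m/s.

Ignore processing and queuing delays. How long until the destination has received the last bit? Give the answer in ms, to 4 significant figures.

L = 502 × 8 = 4016 bits.
Transmission delay per hop = L/R = 4016/894000000 = 0.00449217 ms; 3 hops → 0.0134765 ms.
Propagation delays (d/s per hop): 0.057, 0.0466667, 0.0336667 ms; sum = 0.137333 ms.
End-to-end = 0.1508 ms.

0.1508 ms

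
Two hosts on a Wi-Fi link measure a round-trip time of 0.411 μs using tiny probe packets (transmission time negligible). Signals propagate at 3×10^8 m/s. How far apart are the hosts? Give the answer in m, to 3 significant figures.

61.7 m

One-way propagation = RTT/2 = 0.2055 μs.
d = s × t = 300000000 × 2.055e-07 = 61.7 m.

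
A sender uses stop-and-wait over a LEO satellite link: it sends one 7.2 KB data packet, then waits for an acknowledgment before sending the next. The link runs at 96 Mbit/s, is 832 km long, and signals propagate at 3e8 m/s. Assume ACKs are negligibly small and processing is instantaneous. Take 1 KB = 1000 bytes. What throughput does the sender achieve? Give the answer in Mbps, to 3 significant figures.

9.37 Mbps

t_tx = L/R = 57600/96000000 = 0.0006 s.
t_prop = 832000/300000000 = 0.00277333 s; RTT = 0.00554667 s.
Cycle = t_tx + RTT = 0.00614667 s.
Throughput = L / cycle = 57600 / 0.00614667 = 9.37 Mbps.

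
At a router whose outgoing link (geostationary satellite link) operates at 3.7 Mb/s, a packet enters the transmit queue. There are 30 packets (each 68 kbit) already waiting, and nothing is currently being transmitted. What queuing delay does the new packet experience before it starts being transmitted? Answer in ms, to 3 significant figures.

Each queued packet: L/R = 68000/3700000 = 18.3784 ms.
30 queued → 551.351 ms.
Queuing delay = 551 ms.

551 ms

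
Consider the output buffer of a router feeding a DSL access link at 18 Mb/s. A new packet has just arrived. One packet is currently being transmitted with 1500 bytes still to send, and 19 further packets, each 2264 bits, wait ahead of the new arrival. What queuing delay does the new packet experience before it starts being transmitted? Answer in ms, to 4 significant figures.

3.056 ms

Each queued packet: L/R = 2264/18000000 = 0.125778 ms.
19 queued → 2.38978 ms.
Plus remaining 12000 bits of current packet: 0.666667 ms.
Queuing delay = 3.056 ms.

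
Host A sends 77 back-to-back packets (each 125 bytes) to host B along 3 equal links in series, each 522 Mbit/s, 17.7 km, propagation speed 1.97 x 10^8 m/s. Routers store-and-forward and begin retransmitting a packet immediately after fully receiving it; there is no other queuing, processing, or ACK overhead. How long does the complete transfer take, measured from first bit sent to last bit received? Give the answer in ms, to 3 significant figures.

0.421 ms

Per-hop transmission t_tx = L/R = 1000/522000000 = 0.00191571 ms.
Per-hop propagation t_prop = 17700/197000000 = 0.0898477 ms.
Pipeline fill: first packet needs 3·t_tx to clear all hops; remaining 76 packets each add one t_tx.
Total = (3+77-1)·t_tx + 3·t_prop = 79·0.00191571 + 3·0.0898477 = 0.421 ms.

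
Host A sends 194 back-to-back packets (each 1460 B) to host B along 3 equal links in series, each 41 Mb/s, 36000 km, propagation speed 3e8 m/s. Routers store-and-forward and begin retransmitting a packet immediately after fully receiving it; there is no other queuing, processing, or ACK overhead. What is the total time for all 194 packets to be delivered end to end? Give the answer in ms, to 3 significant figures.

Per-hop transmission t_tx = L/R = 11680/41000000 = 0.284878 ms.
Per-hop propagation t_prop = 36000000/300000000 = 120 ms.
Pipeline fill: first packet needs 3·t_tx to clear all hops; remaining 193 packets each add one t_tx.
Total = (3+194-1)·t_tx + 3·t_prop = 196·0.284878 + 3·120 = 416 ms.

416 ms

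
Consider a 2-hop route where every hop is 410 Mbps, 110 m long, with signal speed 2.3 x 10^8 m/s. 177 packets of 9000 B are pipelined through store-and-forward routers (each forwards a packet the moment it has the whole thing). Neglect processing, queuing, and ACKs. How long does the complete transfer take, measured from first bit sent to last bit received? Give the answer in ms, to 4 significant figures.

31.26 ms

Per-hop transmission t_tx = L/R = 72000/410000000 = 0.17561 ms.
Per-hop propagation t_prop = 110/2.3e+08 = 0.000478261 ms.
Pipeline fill: first packet needs 2·t_tx to clear all hops; remaining 176 packets each add one t_tx.
Total = (2+177-1)·t_tx + 2·t_prop = 178·0.17561 + 2·0.000478261 = 31.26 ms.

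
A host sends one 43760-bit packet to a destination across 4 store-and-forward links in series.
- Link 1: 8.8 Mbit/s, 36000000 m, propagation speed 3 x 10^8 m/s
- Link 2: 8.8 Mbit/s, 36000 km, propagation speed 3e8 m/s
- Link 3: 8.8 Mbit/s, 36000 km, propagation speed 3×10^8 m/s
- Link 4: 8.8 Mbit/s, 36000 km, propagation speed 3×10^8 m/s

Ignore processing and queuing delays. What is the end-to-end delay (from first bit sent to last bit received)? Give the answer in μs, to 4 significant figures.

Transmission delay per hop = L/R = 43760/8800000 = 4972.73 μs; 4 hops → 19890.9 μs.
Propagation delays (d/s per hop): 120000, 120000, 120000, 120000 μs; sum = 480000 μs.
End-to-end = 499900 μs.

499900 μs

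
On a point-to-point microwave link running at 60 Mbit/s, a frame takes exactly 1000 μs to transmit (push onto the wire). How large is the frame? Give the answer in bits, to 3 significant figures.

L = R × t_tx = 60000000 b/s × 0.001 s = 60000 bits.

60000 bits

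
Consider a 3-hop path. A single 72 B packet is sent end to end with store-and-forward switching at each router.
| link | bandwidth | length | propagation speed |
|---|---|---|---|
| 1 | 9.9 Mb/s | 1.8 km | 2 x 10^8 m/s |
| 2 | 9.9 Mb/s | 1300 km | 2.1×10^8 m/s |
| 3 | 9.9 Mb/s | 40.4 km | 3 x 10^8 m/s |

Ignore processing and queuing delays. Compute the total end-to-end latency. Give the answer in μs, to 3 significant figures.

6510 μs

L = 72 × 8 = 576 bits.
Transmission delay per hop = L/R = 576/9900000 = 58.1818 μs; 3 hops → 174.545 μs.
Propagation delays (d/s per hop): 9, 6190.48, 134.667 μs; sum = 6334.14 μs.
End-to-end = 6510 μs.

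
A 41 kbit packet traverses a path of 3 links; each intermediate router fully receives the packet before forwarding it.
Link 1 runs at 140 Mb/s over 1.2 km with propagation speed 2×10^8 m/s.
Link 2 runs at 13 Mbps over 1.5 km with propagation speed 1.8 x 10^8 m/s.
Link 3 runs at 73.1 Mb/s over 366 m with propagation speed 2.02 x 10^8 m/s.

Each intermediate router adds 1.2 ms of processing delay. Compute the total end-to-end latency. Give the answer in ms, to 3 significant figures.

6.42 ms

L = 41000 bits.
Transmission delays (L/R per hop): 0.292857, 3.15385, 0.560876 ms; sum = 4.00758 ms.
Propagation delays (d/s per hop): 0.006, 0.00833333, 0.00181188 ms; sum = 0.0161452 ms.
Processing at 2 router(s): 2 × 1.2 ms = 2.4 ms.
End-to-end = 6.42 ms.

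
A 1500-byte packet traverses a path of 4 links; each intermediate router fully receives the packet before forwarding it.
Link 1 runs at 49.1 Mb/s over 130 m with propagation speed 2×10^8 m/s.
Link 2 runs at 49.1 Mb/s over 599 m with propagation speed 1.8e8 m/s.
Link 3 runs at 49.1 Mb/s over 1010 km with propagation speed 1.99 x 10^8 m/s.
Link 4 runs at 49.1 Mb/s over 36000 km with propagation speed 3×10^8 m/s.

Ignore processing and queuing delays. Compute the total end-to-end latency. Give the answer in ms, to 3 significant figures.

126 ms

L = 1500 × 8 = 12000 bits.
Transmission delay per hop = L/R = 12000/49100000 = 0.244399 ms; 4 hops → 0.977597 ms.
Propagation delays (d/s per hop): 0.00065, 0.00332778, 5.07538, 120 ms; sum = 125.079 ms.
End-to-end = 126 ms.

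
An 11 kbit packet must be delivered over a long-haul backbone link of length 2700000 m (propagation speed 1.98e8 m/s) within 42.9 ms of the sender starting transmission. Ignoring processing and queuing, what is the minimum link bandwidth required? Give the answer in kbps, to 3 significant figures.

376 kbps

Propagation delay = 2700000 / 198000000 = 13.6364 ms.
Transmission budget = 42.9 − 13.6364 = 29.2636 ms.
R ≥ L / t_tx = 11000 bits / 0.0292636 s = 376 kbps.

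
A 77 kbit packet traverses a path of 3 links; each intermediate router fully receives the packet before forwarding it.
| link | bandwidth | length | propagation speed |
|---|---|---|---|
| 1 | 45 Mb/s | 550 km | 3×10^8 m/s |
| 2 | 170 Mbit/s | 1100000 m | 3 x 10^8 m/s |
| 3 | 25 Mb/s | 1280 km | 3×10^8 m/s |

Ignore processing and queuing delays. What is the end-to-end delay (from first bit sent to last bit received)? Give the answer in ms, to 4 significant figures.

15.01 ms

L = 77000 bits.
Transmission delays (L/R per hop): 1.71111, 0.452941, 3.08 ms; sum = 5.24405 ms.
Propagation delays (d/s per hop): 1.83333, 3.66667, 4.26667 ms; sum = 9.76667 ms.
End-to-end = 15.01 ms.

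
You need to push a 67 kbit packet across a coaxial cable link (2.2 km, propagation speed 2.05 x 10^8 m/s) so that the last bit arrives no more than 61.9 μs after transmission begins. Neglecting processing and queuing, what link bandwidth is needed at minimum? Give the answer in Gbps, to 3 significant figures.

1.31 Gbps

Propagation delay = 2200 / 2.05e+08 = 10.7317 μs.
Transmission budget = 61.9 − 10.7317 = 51.1683 μs.
R ≥ L / t_tx = 67000 bits / 5.11683e-05 s = 1.31 Gbps.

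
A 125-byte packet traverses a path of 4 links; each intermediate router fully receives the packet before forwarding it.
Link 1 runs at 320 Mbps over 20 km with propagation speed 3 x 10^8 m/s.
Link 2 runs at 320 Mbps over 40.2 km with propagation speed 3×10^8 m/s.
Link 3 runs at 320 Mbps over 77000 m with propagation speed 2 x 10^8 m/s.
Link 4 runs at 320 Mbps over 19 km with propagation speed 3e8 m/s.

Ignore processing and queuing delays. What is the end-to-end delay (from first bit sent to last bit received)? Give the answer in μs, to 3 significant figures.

L = 125 × 8 = 1000 bits.
Transmission delay per hop = L/R = 1000/320000000 = 3.125 μs; 4 hops → 12.5 μs.
Propagation delays (d/s per hop): 66.6667, 134, 385, 63.3333 μs; sum = 649 μs.
End-to-end = 662 μs.

662 μs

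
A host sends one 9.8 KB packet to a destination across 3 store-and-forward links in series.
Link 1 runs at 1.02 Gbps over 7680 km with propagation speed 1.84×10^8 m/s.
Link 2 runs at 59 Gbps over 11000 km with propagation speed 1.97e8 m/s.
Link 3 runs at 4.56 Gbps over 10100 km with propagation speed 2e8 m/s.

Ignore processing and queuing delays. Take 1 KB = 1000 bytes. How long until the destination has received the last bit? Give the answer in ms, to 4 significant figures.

148.2 ms

L = 78400 bits.
Transmission delays (L/R per hop): 0.0768627, 0.00132881, 0.017193 ms; sum = 0.0953845 ms.
Propagation delays (d/s per hop): 41.7391, 55.8376, 50.5 ms; sum = 148.077 ms.
End-to-end = 148.2 ms.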